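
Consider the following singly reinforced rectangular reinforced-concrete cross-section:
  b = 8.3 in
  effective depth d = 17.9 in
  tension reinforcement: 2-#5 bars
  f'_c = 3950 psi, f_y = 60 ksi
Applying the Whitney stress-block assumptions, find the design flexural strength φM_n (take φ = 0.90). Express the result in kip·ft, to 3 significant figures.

φM_n ≈ 48.1 kip·ft

A_s = 2 × 0.31 = 0.62 in².
T = A_s f_y = 0.62 × 60 = 37.2 kips.
a = T/(0.85 f'_c b) = 37.2/(0.85 × 3.95 × 8.3) = 1.335 in.
M_n = T(d − a/2) = 37.2 × (17.9 − 0.6675) = 641.0 kip·in = 641.0/12 = 53.42 kip·ft.
φM_n = 0.90 × 53.42 = 48.08 kip·ft.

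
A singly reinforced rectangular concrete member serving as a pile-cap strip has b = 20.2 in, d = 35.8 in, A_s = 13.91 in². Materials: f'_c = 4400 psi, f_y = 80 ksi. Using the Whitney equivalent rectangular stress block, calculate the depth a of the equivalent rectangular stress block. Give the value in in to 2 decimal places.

T = A_s f_y = 13.91 × 80 = 1112.8 kips.
a = T/(0.85 f'_c b) = 1112.8/(0.85 × 4.4 × 20.2) = 14.73 in.

a ≈ 14.73 in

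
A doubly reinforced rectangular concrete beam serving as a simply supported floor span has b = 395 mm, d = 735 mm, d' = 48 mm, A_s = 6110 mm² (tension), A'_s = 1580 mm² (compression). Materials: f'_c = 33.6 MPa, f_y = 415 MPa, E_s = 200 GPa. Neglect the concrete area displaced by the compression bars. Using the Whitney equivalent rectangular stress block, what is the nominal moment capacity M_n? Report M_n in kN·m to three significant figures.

Assume both tension and compression steel yield.
Net tension couple steel: A_s − A'_s = 4530 mm².
a = (A_s − A'_s) f_y / (0.85 f'_c b) = 1879950/(0.85 × 33.6 × 395) = 166.64 mm.
c = a/β₁ = 166.64/0.81 = 205.73 mm; ε'_s = 0.003(c − d')/c = 0.0023 ≥ f_y/E_s = 0.0021, so compression steel does yield.
M_n = (A_s − A'_s) f_y (d − a/2) + A'_s f_y (d − d') = [1879950 × (735 − 83.32) + 655700 × (735 − 48)] × 10⁻⁶ = 1225.13 + 450.47 = 1675.60 kN·m.

M_n ≈ 1680 kN·m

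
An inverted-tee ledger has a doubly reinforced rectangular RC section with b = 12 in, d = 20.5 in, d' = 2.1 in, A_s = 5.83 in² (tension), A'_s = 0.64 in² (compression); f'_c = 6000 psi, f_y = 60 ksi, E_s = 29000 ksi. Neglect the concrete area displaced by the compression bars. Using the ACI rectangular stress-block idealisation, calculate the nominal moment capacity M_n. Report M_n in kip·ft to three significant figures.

Assume both steels yield.
a = (A_s − A'_s) f_y/(0.85 f'_c b) = (5.83 − 0.64) × 60/(0.85 × 6 × 12) = 5.088 in.
c = a/β₁ = 5.088/0.75 = 6.784 in; ε'_s = 0.003(c − d')/c = 0.0021 ≥ ε_y = 0.0021, so the compression steel yields.
M_n = (A_s − A'_s) f_y (d − a/2) + A'_s f_y (d − d') = 311.4 × (20.5 − 2.544) + 38.4 × (20.5 − 2.1) = 5591.5 + 706.6 = 6298.1 kip·in = 6298.1/12 = 524.84 kip·ft.

M_n ≈ 525 kip·ft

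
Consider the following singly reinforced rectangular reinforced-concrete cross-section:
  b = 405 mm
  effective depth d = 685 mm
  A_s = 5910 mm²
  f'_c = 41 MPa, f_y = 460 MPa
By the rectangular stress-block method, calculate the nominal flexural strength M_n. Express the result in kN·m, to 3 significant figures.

T = A_s f_y = 5910 × 460 = 2718600 N = 2718.6 kN.
From C = T: a = T/(0.85 f'_c b) = 2718600/(0.85 × 41 × 405) = 192.61 mm.
M_n = T(d − a/2) = 2718.6 kN × (685 − 96.305) mm = 1600.43 kN·m.

M_n ≈ 1600 kN·m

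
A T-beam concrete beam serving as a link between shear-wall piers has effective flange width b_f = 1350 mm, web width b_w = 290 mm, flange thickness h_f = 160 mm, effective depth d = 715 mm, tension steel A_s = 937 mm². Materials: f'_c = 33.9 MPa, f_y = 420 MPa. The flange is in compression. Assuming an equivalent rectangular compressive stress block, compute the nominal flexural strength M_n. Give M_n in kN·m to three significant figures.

Tension: T = A_s f_y = 937 × 420 = 393540 N.
Try a within the flange: a = T/(0.85 f'_c b_f) = 393540/(0.85 × 33.9 × 1350) = 10.12 mm.
Since a = 10.12 ≤ h_f = 160 mm, the stress block lies entirely in the flange; analyse as a rectangular beam of width b_f.
M_n = T(d − a/2) = 393540 × (715 − 5.06) = 279.39 × 10⁶ N·mm.
M_n = 279.39 kN·m.

M_n ≈ 279 kN·m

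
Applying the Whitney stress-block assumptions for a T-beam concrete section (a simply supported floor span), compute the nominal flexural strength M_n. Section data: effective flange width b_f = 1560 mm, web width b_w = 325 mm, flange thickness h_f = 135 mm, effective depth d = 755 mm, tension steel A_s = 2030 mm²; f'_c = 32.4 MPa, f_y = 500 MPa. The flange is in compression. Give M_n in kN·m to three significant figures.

M_n ≈ 754 kN·m

Tension: T = A_s f_y = 2030 × 500 = 1015000 N.
Try a within the flange: a = T/(0.85 f'_c b_f) = 1015000/(0.85 × 32.4 × 1560) = 23.63 mm.
Since a = 23.63 ≤ h_f = 135 mm, the stress block lies entirely in the flange; analyse as a rectangular beam of width b_f.
M_n = T(d − a/2) = 1015000 × (755 − 11.815) = 754.33 × 10⁶ N·mm.
M_n = 754.33 kN·m.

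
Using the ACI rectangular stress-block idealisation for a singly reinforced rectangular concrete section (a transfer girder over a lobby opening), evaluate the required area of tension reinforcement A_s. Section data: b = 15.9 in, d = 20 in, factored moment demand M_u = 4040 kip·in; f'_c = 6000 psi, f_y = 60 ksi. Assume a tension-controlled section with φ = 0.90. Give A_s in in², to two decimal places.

M_n = M_u/φ = 4040/0.90 = 4488.89 kip·in.
From M_n = 0.85 f'_c a b (d − a/2):
a = d − √(d² − 2M_n/(0.85 f'_c b)) = 20 − √(20² − 2 × 4488.89/(0.85 × 6 × 15.9)) = 2.992 in.
A_s = 0.85 f'_c a b / f_y = 0.85 × 6 × 2.992 × 15.9 / 60 = 4.044 in².

A_s ≈ 4.04 in²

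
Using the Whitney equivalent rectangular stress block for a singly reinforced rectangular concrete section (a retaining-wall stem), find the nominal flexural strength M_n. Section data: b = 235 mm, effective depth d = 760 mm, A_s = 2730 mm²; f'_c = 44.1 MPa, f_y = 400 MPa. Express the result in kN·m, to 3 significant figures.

T = A_s f_y = 2730 × 400 = 1092000 N = 1092 kN.
From C = T: a = T/(0.85 f'_c b) = 1092000/(0.85 × 44.1 × 235) = 123.96 mm.
M_n = T(d − a/2) = 1092 kN × (760 − 61.98) mm = 762.24 kN·m.

M_n ≈ 762 kN·m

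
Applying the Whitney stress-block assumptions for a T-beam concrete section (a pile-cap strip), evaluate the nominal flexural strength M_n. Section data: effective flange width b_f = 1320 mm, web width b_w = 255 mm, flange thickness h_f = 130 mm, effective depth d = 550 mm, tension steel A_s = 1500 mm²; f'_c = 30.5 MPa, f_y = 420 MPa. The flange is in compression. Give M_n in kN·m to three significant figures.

Tension: T = A_s f_y = 1500 × 420 = 630000 N.
Try a within the flange: a = T/(0.85 f'_c b_f) = 630000/(0.85 × 30.5 × 1320) = 18.41 mm.
Since a = 18.41 ≤ h_f = 130 mm, the stress block lies entirely in the flange; analyse as a rectangular beam of width b_f.
M_n = T(d − a/2) = 630000 × (550 − 9.205) = 340.70 × 10⁶ N·mm.
M_n = 340.70 kN·m.

M_n ≈ 341 kN·m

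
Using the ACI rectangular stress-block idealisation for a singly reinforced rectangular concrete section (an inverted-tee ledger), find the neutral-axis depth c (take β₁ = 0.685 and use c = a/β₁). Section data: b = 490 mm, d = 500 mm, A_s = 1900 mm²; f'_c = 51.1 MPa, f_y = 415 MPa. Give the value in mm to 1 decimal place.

T = A_s f_y = 1900 × 415 = 788500 N = 788.5 kN.
Setting C = 0.85 f'_c a b equal to T: a = 788500/(0.85 × 51.1 × 490) = 37.048 mm.
With β₁ = 0.685, c = a/β₁ = 37.048/0.685 = 54.1 mm.

c ≈ 54.1 mm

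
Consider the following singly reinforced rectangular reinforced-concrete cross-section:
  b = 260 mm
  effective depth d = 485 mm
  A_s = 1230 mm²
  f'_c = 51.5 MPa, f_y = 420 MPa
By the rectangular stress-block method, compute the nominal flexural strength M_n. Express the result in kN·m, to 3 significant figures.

M_n ≈ 239 kN·m

T = A_s f_y = 1230 × 420 = 516600 N = 516.6 kN.
From C = T: a = T/(0.85 f'_c b) = 516600/(0.85 × 51.5 × 260) = 45.39 mm.
M_n = T(d − a/2) = 516.6 kN × (485 − 22.695) mm = 238.83 kN·m.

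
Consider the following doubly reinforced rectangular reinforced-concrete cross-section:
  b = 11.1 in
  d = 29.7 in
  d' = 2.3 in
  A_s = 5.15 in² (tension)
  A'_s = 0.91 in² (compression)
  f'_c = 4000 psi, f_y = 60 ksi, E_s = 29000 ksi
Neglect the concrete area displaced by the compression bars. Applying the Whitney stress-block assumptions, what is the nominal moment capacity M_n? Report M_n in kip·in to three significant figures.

Assume both steels yield.
a = (A_s − A'_s) f_y/(0.85 f'_c b) = (5.15 − 0.91) × 60/(0.85 × 4 × 11.1) = 6.741 in.
c = a/β₁ = 6.741/0.85 = 7.931 in; ε'_s = 0.003(c − d')/c = 0.0021 ≥ ε_y = 0.0021, so the compression steel yields.
M_n = (A_s − A'_s) f_y (d − a/2) + A'_s f_y (d − d') = 254.4 × (29.7 − 3.3705) + 54.6 × (29.7 − 2.3) = 6698.2 + 1496.0 = 8194.2 kip·in.

M_n ≈ 8190 kip·in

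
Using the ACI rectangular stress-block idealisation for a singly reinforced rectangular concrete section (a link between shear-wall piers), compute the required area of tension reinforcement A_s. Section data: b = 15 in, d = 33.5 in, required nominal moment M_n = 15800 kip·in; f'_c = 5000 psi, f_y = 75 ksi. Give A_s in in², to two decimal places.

A_s ≈ 7.20 in²

From M_n = 0.85 f'_c a b (d − a/2):
a = d − √(d² − 2M_n/(0.85 f'_c b)) = 33.5 − √(33.5² − 2 × 15800/(0.85 × 5 × 15)) = 8.469 in.
A_s = 0.85 f'_c a b / f_y = 0.85 × 5 × 8.469 × 15 / 75 = 7.199 in².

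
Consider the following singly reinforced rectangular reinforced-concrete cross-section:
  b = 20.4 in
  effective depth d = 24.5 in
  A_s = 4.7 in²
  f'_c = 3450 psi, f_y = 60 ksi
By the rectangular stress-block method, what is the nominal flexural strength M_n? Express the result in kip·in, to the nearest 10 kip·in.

T = A_s f_y = 4.7 × 60 = 282 kips.
a = T/(0.85 f'_c b) = 282/(0.85 × 3.45 × 20.4) = 4.714 in.
M_n = T(d − a/2) = 282 × (24.5 − 2.357) = 6244.3 kip·in.

M_n ≈ 6240 kip·in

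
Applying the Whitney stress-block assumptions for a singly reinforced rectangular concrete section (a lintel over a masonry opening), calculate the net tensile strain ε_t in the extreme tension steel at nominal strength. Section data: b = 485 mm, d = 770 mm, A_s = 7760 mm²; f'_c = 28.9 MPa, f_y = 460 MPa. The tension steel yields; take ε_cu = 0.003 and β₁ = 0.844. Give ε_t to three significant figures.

ε_t ≈ 0.00351

a = A_s f_y/(0.85 f'_c b) = 299.61 mm.
β₁ = 0.844, so c = a/β₁ = 299.61/0.844 = 354.99 mm.
From the linear strain diagram with ε_cu = 0.003: ε_t = 0.003 (d − c)/c = 0.003 × (770 − 354.99)/354.99 = 0.00351.
ε_t < 0.004 — the section is over-reinforced for flexure under ACI limits.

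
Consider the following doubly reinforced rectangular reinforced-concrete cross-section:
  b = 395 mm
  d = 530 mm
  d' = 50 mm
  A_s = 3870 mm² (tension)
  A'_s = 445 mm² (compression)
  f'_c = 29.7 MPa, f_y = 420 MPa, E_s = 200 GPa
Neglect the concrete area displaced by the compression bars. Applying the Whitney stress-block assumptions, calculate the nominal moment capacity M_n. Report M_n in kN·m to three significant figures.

Assume both tension and compression steel yield.
Net tension couple steel: A_s − A'_s = 3425 mm².
a = (A_s − A'_s) f_y / (0.85 f'_c b) = 1438500/(0.85 × 29.7 × 395) = 144.26 mm.
c = a/β₁ = 144.26/0.838 = 172.15 mm; ε'_s = 0.003(c − d')/c = 0.0021 ≥ f_y/E_s = 0.0021, so compression steel does yield.
M_n = (A_s − A'_s) f_y (d − a/2) + A'_s f_y (d − d') = [1438500 × (530 − 72.13) + 186900 × (530 − 50)] × 10⁻⁶ = 658.65 + 89.71 = 748.36 kN·m.

M_n ≈ 748 kN·m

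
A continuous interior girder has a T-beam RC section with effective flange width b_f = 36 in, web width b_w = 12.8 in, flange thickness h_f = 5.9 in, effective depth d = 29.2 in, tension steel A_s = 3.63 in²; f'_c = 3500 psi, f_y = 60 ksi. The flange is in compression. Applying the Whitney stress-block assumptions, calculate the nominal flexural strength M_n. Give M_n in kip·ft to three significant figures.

Tension: T = A_s f_y = 3.63 × 60 = 217.8 kips.
Try a within the flange: a = T/(0.85 f'_c b_f) = 217.8/(0.85 × 3.5 × 36) = 2.034 in.
Since a = 2.034 ≤ h_f = 5.9 in, the stress block lies entirely in the flange; analyse as a rectangular beam of width b_f.
M_n = T(d − a/2) = 217.8 × (29.2 − 1.017) = 6138.3 kip·in.
M_n = 6138.3/12 = 511.53 kip·ft.

M_n ≈ 512 kip·ft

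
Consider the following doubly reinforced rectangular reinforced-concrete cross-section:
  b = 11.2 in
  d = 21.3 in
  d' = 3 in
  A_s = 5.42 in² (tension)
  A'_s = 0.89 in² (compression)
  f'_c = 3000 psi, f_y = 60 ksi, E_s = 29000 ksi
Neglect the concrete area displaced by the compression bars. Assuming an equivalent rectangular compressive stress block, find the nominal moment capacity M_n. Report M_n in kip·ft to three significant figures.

Assume both steels yield.
a = (A_s − A'_s) f_y/(0.85 f'_c b) = (5.42 − 0.89) × 60/(0.85 × 3 × 11.2) = 9.517 in.
c = a/β₁ = 9.517/0.85 = 11.196 in; ε'_s = 0.003(c − d')/c = 0.0022 ≥ ε_y = 0.0021, so the compression steel yields.
M_n = (A_s − A'_s) f_y (d − a/2) + A'_s f_y (d − d') = 271.8 × (21.3 − 4.7585) + 53.4 × (21.3 − 3) = 4496.0 + 977.2 = 5473.2 kip·in = 5473.2/12 = 456.10 kip·ft.

M_n ≈ 456 kip·ft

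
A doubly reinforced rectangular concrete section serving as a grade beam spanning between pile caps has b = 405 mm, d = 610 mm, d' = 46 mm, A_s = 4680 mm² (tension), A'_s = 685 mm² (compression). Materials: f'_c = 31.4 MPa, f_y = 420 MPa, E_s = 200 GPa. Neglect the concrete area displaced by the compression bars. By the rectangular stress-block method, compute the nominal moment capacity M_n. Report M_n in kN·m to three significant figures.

M_n ≈ 1060 kN·m

Assume both tension and compression steel yield.
Net tension couple steel: A_s − A'_s = 3995 mm².
a = (A_s − A'_s) f_y / (0.85 f'_c b) = 1677900/(0.85 × 31.4 × 405) = 155.23 mm.
c = a/β₁ = 155.23/0.826 = 187.93 mm; ε'_s = 0.003(c − d')/c = 0.0023 ≥ f_y/E_s = 0.0021, so compression steel does yield.
M_n = (A_s − A'_s) f_y (d − a/2) + A'_s f_y (d − d') = [1677900 × (610 − 77.615) + 287700 × (610 − 46)] × 10⁻⁶ = 893.29 + 162.26 = 1055.55 kN·m.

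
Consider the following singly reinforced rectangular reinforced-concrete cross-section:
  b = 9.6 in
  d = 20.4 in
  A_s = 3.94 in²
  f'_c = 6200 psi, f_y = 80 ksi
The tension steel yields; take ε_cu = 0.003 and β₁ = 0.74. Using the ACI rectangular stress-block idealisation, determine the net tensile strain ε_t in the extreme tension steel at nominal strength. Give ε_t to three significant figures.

ε_t ≈ 0.00427

a = A_s f_y/(0.85 f'_c b) = 6.230 in.
β₁ = 0.74, so c = a/β₁ = 6.230/0.74 = 8.419 in.
From the linear strain diagram with ε_cu = 0.003: ε_t = 0.003 (d − c)/c = 0.003 × (20.4 − 8.419)/8.419 = 0.00427.
ε_t is between 0.004 and 0.005 — transition zone.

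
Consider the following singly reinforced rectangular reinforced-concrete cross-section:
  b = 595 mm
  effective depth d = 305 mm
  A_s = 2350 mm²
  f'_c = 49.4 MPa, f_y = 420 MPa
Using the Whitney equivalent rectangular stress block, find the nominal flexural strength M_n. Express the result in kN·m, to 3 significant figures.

T = A_s f_y = 2350 × 420 = 987000 N = 987 kN.
From C = T: a = T/(0.85 f'_c b) = 987000/(0.85 × 49.4 × 595) = 39.51 mm.
M_n = T(d − a/2) = 987 kN × (305 − 19.755) mm = 281.54 kN·m.

M_n ≈ 282 kN·m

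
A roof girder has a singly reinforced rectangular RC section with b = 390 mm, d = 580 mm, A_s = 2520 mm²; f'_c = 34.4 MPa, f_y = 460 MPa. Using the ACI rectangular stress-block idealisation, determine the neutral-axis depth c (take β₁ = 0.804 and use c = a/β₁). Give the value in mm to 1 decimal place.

c ≈ 126.4 mm

T = A_s f_y = 2520 × 460 = 1159200 N = 1159.2 kN.
Setting C = 0.85 f'_c a b equal to T: a = 1159200/(0.85 × 34.4 × 390) = 101.652 mm.
With β₁ = 0.804, c = a/β₁ = 101.652/0.804 = 126.4 mm.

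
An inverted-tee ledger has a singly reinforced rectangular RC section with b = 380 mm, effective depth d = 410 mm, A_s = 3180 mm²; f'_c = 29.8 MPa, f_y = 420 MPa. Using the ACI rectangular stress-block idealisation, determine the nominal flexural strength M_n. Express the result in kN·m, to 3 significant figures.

M_n ≈ 455 kN·m

T = A_s f_y = 3180 × 420 = 1335600 N = 1335.6 kN.
From C = T: a = T/(0.85 f'_c b) = 1335600/(0.85 × 29.8 × 380) = 138.76 mm.
M_n = T(d − a/2) = 1335.6 kN × (410 − 69.38) mm = 454.93 kN·m.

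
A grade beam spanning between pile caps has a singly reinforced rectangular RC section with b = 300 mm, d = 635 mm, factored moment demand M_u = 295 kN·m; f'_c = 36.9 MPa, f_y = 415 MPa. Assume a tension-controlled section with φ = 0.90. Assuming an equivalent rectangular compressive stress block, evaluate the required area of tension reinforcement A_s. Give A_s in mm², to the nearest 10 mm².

A_s ≈ 1300 mm²

M_n = M_u/φ = 295/0.90 = 327.778 kN·m.
With M_n = 0.85 f'_c a b (d − a/2), solve the quadratic for a:
a = d − √(d² − 2M_n/(0.85 f'_c b)) = 635 − √(635² − 2 × 327.778×10⁶/(0.85 × 36.9 × 300)) = 57.46 mm.
A_s = 0.85 f'_c a b / f_y = 0.85 × 36.9 × 57.46 × 300 / 415 = 1302.8 mm².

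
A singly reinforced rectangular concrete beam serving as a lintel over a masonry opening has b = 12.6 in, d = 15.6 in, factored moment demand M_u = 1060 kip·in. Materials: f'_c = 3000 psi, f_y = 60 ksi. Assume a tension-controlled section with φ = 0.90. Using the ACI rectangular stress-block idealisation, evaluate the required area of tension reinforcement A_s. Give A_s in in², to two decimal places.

A_s ≈ 1.37 in²

M_n = M_u/φ = 1060/0.90 = 1177.78 kip·in.
From M_n = 0.85 f'_c a b (d − a/2):
a = d − √(d² − 2M_n/(0.85 f'_c b)) = 15.6 − √(15.6² − 2 × 1177.78/(0.85 × 3 × 12.6)) = 2.560 in.
A_s = 0.85 f'_c a b / f_y = 0.85 × 3 × 2.560 × 12.6 / 60 = 1.371 in².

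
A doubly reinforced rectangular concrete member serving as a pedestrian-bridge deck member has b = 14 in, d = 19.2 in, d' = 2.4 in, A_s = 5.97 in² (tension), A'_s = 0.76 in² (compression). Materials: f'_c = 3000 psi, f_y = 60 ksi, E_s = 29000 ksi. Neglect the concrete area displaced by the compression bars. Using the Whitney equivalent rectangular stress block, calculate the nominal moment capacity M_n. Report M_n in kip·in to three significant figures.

Assume both steels yield.
a = (A_s − A'_s) f_y/(0.85 f'_c b) = (5.97 − 0.76) × 60/(0.85 × 3 × 14) = 8.756 in.
c = a/β₁ = 8.756/0.85 = 10.301 in; ε'_s = 0.003(c − d')/c = 0.0023 ≥ ε_y = 0.0021, so the compression steel yields.
M_n = (A_s − A'_s) f_y (d − a/2) + A'_s f_y (d − d') = 312.6 × (19.2 − 4.378) + 45.6 × (19.2 − 2.4) = 4633.4 + 766.1 = 5399.5 kip·in.

M_n ≈ 5400 kip·in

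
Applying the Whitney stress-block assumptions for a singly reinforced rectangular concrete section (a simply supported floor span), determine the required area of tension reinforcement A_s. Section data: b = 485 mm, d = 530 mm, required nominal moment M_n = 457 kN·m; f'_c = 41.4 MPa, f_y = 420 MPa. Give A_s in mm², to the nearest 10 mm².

A_s ≈ 2160 mm²

With M_n = 0.85 f'_c a b (d − a/2), solve the quadratic for a:
a = d − √(d² − 2M_n/(0.85 f'_c b)) = 530 − √(530² − 2 × 457×10⁶/(0.85 × 41.4 × 485)) = 53.19 mm.
A_s = 0.85 f'_c a b / f_y = 0.85 × 41.4 × 53.19 × 485 / 420 = 2161.4 mm².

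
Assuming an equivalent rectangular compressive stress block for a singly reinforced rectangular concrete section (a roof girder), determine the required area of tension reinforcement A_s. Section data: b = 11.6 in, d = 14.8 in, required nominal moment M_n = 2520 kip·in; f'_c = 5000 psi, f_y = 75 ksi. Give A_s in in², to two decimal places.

A_s ≈ 2.62 in²

From M_n = 0.85 f'_c a b (d − a/2):
a = d − √(d² − 2M_n/(0.85 f'_c b)) = 14.8 − √(14.8² − 2 × 2520/(0.85 × 5 × 11.6)) = 3.992 in.
A_s = 0.85 f'_c a b / f_y = 0.85 × 5 × 3.992 × 11.6 / 75 = 2.624 in².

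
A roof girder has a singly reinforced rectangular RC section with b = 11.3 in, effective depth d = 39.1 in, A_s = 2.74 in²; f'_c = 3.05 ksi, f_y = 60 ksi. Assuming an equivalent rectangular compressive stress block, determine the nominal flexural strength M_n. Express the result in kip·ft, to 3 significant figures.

T = A_s f_y = 2.74 × 60 = 164.4 kips.
a = T/(0.85 f'_c b) = 164.4/(0.85 × 3.05 × 11.3) = 5.612 in.
M_n = T(d − a/2) = 164.4 × (39.1 − 2.806) = 5966.7 kip·in = 5966.7/12 = 497.23 kip·ft.

M_n ≈ 497 kip·ft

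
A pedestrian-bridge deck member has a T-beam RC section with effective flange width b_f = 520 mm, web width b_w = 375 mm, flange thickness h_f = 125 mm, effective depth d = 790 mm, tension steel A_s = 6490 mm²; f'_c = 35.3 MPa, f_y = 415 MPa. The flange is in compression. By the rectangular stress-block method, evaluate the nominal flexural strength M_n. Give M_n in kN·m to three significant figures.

M_n ≈ 1890 kN·m

Tension: T = A_s f_y = 6490 × 415 = 2693350 N.
Try a within the flange: a = T/(0.85 f'_c b_f) = 2693350/(0.85 × 35.3 × 520) = 172.62 mm.
a = 172.62 > h_f = 125 mm: the block extends into the web. Split into flange-overhang and web parts.
C_f = 0.85 f'_c (b_f − b_w) h_f = 0.85 × 35.3 × (520 − 375) × 125 = 543841 N.
Remaining web compression depth: a_w = (T − C_f)/(0.85 f'_c b_w) = (2693350 − 543841)/(0.85 × 35.3 × 375) = 191.04 mm.
M_n = C_f(d − h_f/2) + (T − C_f)(d − a_w/2) = 543841 × (790 − 62.5) + 2149509 × (790 − 95.52) = 395.64 + 1492.79 = 1888.43 × 10⁶ N·mm.
M_n = 1888.43 kN·m.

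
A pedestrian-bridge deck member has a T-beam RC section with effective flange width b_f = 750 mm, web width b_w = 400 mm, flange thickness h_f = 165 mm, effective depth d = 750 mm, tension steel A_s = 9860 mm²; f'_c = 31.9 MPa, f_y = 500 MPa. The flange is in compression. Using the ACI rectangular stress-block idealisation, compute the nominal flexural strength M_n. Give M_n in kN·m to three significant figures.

Tension: T = A_s f_y = 9860 × 500 = 4930000 N.
Try a within the flange: a = T/(0.85 f'_c b_f) = 4930000/(0.85 × 31.9 × 750) = 242.42 mm.
a = 242.42 > h_f = 165 mm: the block extends into the web. Split into flange-overhang and web parts.
C_f = 0.85 f'_c (b_f − b_w) h_f = 0.85 × 31.9 × (750 − 400) × 165 = 1565891 N.
Remaining web compression depth: a_w = (T − C_f)/(0.85 f'_c b_w) = (4930000 − 1565891)/(0.85 × 31.9 × 400) = 310.17 mm.
M_n = C_f(d − h_f/2) + (T − C_f)(d − a_w/2) = 1565891 × (750 − 82.5) + 3364109 × (750 − 155.085) = 1045.23 + 2001.36 = 3046.59 × 10⁶ N·mm.
M_n = 3046.59 kN·m.

M_n ≈ 3050 kN·m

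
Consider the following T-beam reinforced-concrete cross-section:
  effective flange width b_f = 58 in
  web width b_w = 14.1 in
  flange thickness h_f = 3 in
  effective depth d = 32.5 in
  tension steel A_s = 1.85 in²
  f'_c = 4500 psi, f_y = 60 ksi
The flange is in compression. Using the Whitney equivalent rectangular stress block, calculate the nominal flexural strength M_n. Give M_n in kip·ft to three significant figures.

Tension: T = A_s f_y = 1.85 × 60 = 111 kips.
Try a within the flange: a = T/(0.85 f'_c b_f) = 111/(0.85 × 4.5 × 58) = 0.500 in.
Since a = 0.500 ≤ h_f = 3 in, the stress block lies entirely in the flange; analyse as a rectangular beam of width b_f.
M_n = T(d − a/2) = 111 × (32.5 − 0.25) = 3579.8 kip·in.
M_n = 3579.8/12 = 298.32 kip·ft.

M_n ≈ 298 kip·ft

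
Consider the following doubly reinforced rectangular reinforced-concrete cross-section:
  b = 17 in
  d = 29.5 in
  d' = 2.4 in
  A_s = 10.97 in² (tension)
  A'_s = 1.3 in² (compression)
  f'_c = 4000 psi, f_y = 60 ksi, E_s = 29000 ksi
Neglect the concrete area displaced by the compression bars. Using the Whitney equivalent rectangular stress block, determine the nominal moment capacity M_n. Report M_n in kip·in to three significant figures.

Assume both steels yield.
a = (A_s − A'_s) f_y/(0.85 f'_c b) = (10.97 − 1.3) × 60/(0.85 × 4 × 17) = 10.038 in.
c = a/β₁ = 10.038/0.85 = 11.809 in; ε'_s = 0.003(c − d')/c = 0.0024 ≥ ε_y = 0.0021, so the compression steel yields.
M_n = (A_s − A'_s) f_y (d − a/2) + A'_s f_y (d − d') = 580.2 × (29.5 − 5.019) + 78 × (29.5 − 2.4) = 14203.9 + 2113.8 = 16317.7 kip·in.

M_n ≈ 16300 kip·in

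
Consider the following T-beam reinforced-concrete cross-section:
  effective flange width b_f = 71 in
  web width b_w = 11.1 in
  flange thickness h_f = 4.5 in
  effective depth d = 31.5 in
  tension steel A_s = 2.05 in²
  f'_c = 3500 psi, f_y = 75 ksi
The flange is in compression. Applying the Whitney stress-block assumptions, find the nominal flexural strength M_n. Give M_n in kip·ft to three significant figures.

M_n ≈ 399 kip·ft

Tension: T = A_s f_y = 2.05 × 75 = 153.75 kips.
Try a within the flange: a = T/(0.85 f'_c b_f) = 153.75/(0.85 × 3.5 × 71) = 0.728 in.
Since a = 0.728 ≤ h_f = 4.5 in, the stress block lies entirely in the flange; analyse as a rectangular beam of width b_f.
M_n = T(d − a/2) = 153.75 × (31.5 − 0.364) = 4787.2 kip·in.
M_n = 4787.2/12 = 398.93 kip·ft.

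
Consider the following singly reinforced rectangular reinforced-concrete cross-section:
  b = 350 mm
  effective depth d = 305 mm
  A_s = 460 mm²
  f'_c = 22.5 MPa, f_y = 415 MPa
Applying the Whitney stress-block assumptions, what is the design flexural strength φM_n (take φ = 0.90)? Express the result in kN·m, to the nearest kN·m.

T = A_s f_y = 460 × 415 = 190900 N = 190.9 kN.
From C = T: a = T/(0.85 f'_c b) = 190900/(0.85 × 22.5 × 350) = 28.52 mm.
M_n = T(d − a/2) = 190.9 kN × (305 − 14.26) mm = 55.50 kN·m.
φM_n = 0.90 × 55.50 = 49.95 kN·m.

φM_n ≈ 50 kN·m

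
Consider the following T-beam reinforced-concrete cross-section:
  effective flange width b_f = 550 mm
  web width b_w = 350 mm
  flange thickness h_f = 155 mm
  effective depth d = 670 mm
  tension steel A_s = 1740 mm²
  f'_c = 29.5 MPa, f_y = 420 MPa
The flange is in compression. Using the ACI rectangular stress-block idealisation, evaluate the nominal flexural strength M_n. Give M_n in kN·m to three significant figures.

Tension: T = A_s f_y = 1740 × 420 = 730800 N.
Try a within the flange: a = T/(0.85 f'_c b_f) = 730800/(0.85 × 29.5 × 550) = 52.99 mm.
Since a = 52.99 ≤ h_f = 155 mm, the stress block lies entirely in the flange; analyse as a rectangular beam of width b_f.
M_n = T(d − a/2) = 730800 × (670 − 26.495) = 470.27 × 10⁶ N·mm.
M_n = 470.27 kN·m.

M_n ≈ 470 kN·m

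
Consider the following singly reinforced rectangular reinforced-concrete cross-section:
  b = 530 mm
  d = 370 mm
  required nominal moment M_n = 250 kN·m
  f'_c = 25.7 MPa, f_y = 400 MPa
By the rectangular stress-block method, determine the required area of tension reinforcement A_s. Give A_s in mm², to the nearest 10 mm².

A_s ≈ 1850 mm²

With M_n = 0.85 f'_c a b (d − a/2), solve the quadratic for a:
a = d − √(d² − 2M_n/(0.85 f'_c b)) = 370 − √(370² − 2 × 250×10⁶/(0.85 × 25.7 × 530)) = 63.87 mm.
A_s = 0.85 f'_c a b / f_y = 0.85 × 25.7 × 63.87 × 530 / 400 = 1848.7 mm².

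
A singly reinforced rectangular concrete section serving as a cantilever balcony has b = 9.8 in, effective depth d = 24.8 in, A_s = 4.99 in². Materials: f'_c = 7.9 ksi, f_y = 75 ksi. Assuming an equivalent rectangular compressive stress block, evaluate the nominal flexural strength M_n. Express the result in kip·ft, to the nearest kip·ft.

T = A_s f_y = 4.99 × 75 = 374.25 kips.
a = T/(0.85 f'_c b) = 374.25/(0.85 × 7.9 × 9.8) = 5.687 in.
M_n = T(d − a/2) = 374.25 × (24.8 − 2.8435) = 8217.2 kip·in = 8217.2/12 = 684.77 kip·ft.

M_n ≈ 685 kip·ft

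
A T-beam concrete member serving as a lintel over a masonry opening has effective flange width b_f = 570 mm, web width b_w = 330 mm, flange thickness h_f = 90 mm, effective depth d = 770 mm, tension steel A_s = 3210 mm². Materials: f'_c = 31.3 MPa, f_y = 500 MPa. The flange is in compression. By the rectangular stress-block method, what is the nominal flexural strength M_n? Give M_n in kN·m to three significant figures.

Tension: T = A_s f_y = 3210 × 500 = 1605000 N.
Try a within the flange: a = T/(0.85 f'_c b_f) = 1605000/(0.85 × 31.3 × 570) = 105.84 mm.
a = 105.84 > h_f = 90 mm: the block extends into the web. Split into flange-overhang and web parts.
C_f = 0.85 f'_c (b_f − b_w) h_f = 0.85 × 31.3 × (570 − 330) × 90 = 574668 N.
Remaining web compression depth: a_w = (T − C_f)/(0.85 f'_c b_w) = (1605000 − 574668)/(0.85 × 31.3 × 330) = 117.35 mm.
M_n = C_f(d − h_f/2) + (T − C_f)(d − a_w/2) = 574668 × (770 − 45) + 1030332 × (770 − 58.675) = 416.63 + 732.90 = 1149.53 × 10⁶ N·mm.
M_n = 1149.53 kN·m.

M_n ≈ 1150 kN·m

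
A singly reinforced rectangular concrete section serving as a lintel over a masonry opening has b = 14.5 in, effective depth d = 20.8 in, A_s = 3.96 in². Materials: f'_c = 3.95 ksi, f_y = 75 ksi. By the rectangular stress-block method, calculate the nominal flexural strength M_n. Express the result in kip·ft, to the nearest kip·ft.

T = A_s f_y = 3.96 × 75 = 297 kips.
a = T/(0.85 f'_c b) = 297/(0.85 × 3.95 × 14.5) = 6.101 in.
M_n = T(d − a/2) = 297 × (20.8 − 3.0505) = 5271.6 kip·in = 5271.6/12 = 439.30 kip·ft.

M_n ≈ 439 kip·ft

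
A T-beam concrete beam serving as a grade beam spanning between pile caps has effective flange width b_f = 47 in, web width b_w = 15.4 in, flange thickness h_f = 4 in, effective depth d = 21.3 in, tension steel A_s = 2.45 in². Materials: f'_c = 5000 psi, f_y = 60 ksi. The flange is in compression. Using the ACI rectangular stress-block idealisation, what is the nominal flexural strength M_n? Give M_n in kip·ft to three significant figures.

Tension: T = A_s f_y = 2.45 × 60 = 147 kips.
Try a within the flange: a = T/(0.85 f'_c b_f) = 147/(0.85 × 5 × 47) = 0.736 in.
Since a = 0.736 ≤ h_f = 4 in, the stress block lies entirely in the flange; analyse as a rectangular beam of width b_f.
M_n = T(d − a/2) = 147 × (21.3 − 0.368) = 3077.0 kip·in.
M_n = 3077.0/12 = 256.42 kip·ft.

M_n ≈ 256 kip·ft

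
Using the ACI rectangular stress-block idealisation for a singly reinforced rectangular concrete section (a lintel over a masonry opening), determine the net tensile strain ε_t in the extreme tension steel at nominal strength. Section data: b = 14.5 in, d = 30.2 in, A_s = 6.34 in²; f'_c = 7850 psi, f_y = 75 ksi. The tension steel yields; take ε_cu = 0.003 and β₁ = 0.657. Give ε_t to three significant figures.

a = A_s f_y/(0.85 f'_c b) = 4.915 in.
β₁ = 0.657, so c = a/β₁ = 4.915/0.657 = 7.481 in.
From the linear strain diagram with ε_cu = 0.003: ε_t = 0.003 (d − c)/c = 0.003 × (30.2 − 7.481)/7.481 = 0.00911.
Since ε_t ≥ 0.005, the section is tension-controlled.

ε_t ≈ 0.00911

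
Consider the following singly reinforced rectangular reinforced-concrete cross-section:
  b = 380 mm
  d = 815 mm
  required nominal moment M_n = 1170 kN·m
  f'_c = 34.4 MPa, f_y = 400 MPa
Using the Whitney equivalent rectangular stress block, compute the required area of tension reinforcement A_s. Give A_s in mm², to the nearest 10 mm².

With M_n = 0.85 f'_c a b (d − a/2), solve the quadratic for a:
a = d − √(d² − 2M_n/(0.85 f'_c b)) = 815 − √(815² − 2 × 1170×10⁶/(0.85 × 34.4 × 380)) = 141.48 mm.
A_s = 0.85 f'_c a b / f_y = 0.85 × 34.4 × 141.48 × 380 / 400 = 3930.0 mm².

A_s ≈ 3930 mm²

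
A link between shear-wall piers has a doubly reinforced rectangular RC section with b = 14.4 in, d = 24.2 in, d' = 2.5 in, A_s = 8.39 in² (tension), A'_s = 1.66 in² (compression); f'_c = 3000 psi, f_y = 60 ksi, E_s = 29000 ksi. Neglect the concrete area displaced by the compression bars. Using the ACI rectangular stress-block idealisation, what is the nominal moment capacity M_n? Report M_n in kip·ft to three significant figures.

M_n ≈ 809 kip·ft

Assume both steels yield.
a = (A_s − A'_s) f_y/(0.85 f'_c b) = (8.39 − 1.66) × 60/(0.85 × 3 × 14.4) = 10.997 in.
c = a/β₁ = 10.997/0.85 = 12.938 in; ε'_s = 0.003(c − d')/c = 0.0024 ≥ ε_y = 0.0021, so the compression steel yields.
M_n = (A_s − A'_s) f_y (d − a/2) + A'_s f_y (d − d') = 403.8 × (24.2 − 5.4985) + 99.6 × (24.2 − 2.5) = 7551.7 + 2161.3 = 9713.0 kip·in = 9713.0/12 = 809.42 kip·ft.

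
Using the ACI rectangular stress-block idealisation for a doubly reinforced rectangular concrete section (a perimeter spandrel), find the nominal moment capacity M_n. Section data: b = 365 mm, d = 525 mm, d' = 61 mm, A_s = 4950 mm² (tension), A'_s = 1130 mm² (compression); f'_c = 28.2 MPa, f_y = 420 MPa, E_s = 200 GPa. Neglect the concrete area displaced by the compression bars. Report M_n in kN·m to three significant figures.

M_n ≈ 915 kN·m

Assume both tension and compression steel yield.
Net tension couple steel: A_s − A'_s = 3820 mm².
a = (A_s − A'_s) f_y / (0.85 f'_c b) = 1604400/(0.85 × 28.2 × 365) = 183.38 mm.
c = a/β₁ = 183.38/0.849 = 216.00 mm; ε'_s = 0.003(c − d')/c = 0.0022 ≥ f_y/E_s = 0.0021, so compression steel does yield.
M_n = (A_s − A'_s) f_y (d − a/2) + A'_s f_y (d − d') = [1604400 × (525 − 91.69) + 474600 × (525 − 61)] × 10⁻⁶ = 695.20 + 220.21 = 915.41 kN·m.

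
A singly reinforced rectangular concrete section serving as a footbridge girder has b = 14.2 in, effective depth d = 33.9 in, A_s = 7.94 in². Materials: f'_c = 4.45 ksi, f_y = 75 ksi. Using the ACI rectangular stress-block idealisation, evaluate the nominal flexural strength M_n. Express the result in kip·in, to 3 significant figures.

M_n ≈ 16900 kip·in

T = A_s f_y = 7.94 × 75 = 595.5 kips.
a = T/(0.85 f'_c b) = 595.5/(0.85 × 4.45 × 14.2) = 11.087 in.
M_n = T(d − a/2) = 595.5 × (33.9 − 5.5435) = 16886.3 kip·in.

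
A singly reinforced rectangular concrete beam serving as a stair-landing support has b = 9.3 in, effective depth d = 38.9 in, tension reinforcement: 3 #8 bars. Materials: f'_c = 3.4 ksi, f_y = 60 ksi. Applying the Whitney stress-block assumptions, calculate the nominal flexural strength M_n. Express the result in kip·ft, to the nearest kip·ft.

M_n ≈ 430 kip·ft

A_s = 3 × 0.79 = 2.37 in².
T = A_s f_y = 2.37 × 60 = 142.2 kips.
a = T/(0.85 f'_c b) = 142.2/(0.85 × 3.4 × 9.3) = 5.291 in.
M_n = T(d − a/2) = 142.2 × (38.9 − 2.6455) = 5155.4 kip·in = 5155.4/12 = 429.62 kip·ft.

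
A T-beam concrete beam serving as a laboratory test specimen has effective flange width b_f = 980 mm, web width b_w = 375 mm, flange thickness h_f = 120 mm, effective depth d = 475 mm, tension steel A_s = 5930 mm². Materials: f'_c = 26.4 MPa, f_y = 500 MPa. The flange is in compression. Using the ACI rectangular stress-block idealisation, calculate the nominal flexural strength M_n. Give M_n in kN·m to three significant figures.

Tension: T = A_s f_y = 5930 × 500 = 2965000 N.
Try a within the flange: a = T/(0.85 f'_c b_f) = 2965000/(0.85 × 26.4 × 980) = 134.83 mm.
a = 134.83 > h_f = 120 mm: the block extends into the web. Split into flange-overhang and web parts.
C_f = 0.85 f'_c (b_f − b_w) h_f = 0.85 × 26.4 × (980 − 375) × 120 = 1629144 N.
Remaining web compression depth: a_w = (T − C_f)/(0.85 f'_c b_w) = (2965000 − 1629144)/(0.85 × 26.4 × 375) = 158.75 mm.
M_n = C_f(d − h_f/2) + (T − C_f)(d − a_w/2) = 1629144 × (475 − 60) + 1335856 × (475 − 79.375) = 676.09 + 528.50 = 1204.59 × 10⁶ N·mm.
M_n = 1204.59 kN·m.

M_n ≈ 1200 kN·m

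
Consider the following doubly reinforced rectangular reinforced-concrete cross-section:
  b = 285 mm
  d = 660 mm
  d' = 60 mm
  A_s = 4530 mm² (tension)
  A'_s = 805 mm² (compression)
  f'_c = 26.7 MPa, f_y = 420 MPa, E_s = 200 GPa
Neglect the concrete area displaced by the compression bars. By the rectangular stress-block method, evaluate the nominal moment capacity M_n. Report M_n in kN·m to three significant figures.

M_n ≈ 1050 kN·m

Assume both tension and compression steel yield.
Net tension couple steel: A_s − A'_s = 3725 mm².
a = (A_s − A'_s) f_y / (0.85 f'_c b) = 1564500/(0.85 × 26.7 × 285) = 241.88 mm.
c = a/β₁ = 241.88/0.85 = 284.56 mm; ε'_s = 0.003(c − d')/c = 0.0024 ≥ f_y/E_s = 0.0021, so compression steel does yield.
M_n = (A_s − A'_s) f_y (d − a/2) + A'_s f_y (d − d') = [1564500 × (660 − 120.94) + 338100 × (660 − 60)] × 10⁻⁶ = 843.36 + 202.86 = 1046.22 kN·m.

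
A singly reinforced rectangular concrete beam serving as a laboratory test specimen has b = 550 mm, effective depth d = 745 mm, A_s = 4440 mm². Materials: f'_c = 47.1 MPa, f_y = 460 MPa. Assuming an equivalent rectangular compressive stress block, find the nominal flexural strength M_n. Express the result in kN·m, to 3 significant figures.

M_n ≈ 1430 kN·m

T = A_s f_y = 4440 × 460 = 2042400 N = 2042.4 kN.
From C = T: a = T/(0.85 f'_c b) = 2042400/(0.85 × 47.1 × 550) = 92.76 mm.
M_n = T(d − a/2) = 2042.4 kN × (745 − 46.38) mm = 1426.86 kN·m.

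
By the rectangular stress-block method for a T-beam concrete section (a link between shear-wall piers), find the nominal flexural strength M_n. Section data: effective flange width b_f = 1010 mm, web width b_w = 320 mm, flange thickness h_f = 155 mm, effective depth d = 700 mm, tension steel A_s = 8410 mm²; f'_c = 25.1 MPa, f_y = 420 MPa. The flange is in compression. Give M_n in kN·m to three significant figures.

Tension: T = A_s f_y = 8410 × 420 = 3532200 N.
Try a within the flange: a = T/(0.85 f'_c b_f) = 3532200/(0.85 × 25.1 × 1010) = 163.92 mm.
a = 163.92 > h_f = 155 mm: the block extends into the web. Split into flange-overhang and web parts.
C_f = 0.85 f'_c (b_f − b_w) h_f = 0.85 × 25.1 × (1010 − 320) × 155 = 2281778 N.
Remaining web compression depth: a_w = (T − C_f)/(0.85 f'_c b_w) = (3532200 − 2281778)/(0.85 × 25.1 × 320) = 183.15 mm.
M_n = C_f(d − h_f/2) + (T − C_f)(d − a_w/2) = 2281778 × (700 − 77.5) + 1250422 × (700 − 91.575) = 1420.41 + 760.79 = 2181.20 × 10⁶ N·mm.
M_n = 2181.20 kN·m.

M_n ≈ 2180 kN·m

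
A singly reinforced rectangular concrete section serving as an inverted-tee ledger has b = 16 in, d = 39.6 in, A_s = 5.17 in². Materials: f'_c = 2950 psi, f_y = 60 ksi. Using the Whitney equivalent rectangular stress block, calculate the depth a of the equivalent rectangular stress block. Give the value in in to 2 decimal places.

a ≈ 7.73 in

T = A_s f_y = 5.17 × 60 = 310.2 kips.
a = T/(0.85 f'_c b) = 310.2/(0.85 × 2.95 × 16) = 7.73 in.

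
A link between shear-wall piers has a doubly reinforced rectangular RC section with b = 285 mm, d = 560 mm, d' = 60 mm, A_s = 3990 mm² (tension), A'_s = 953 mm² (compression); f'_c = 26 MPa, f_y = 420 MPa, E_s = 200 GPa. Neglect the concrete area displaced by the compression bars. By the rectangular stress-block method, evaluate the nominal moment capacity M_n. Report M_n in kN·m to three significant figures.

M_n ≈ 785 kN·m

Assume both tension and compression steel yield.
Net tension couple steel: A_s − A'_s = 3037 mm².
a = (A_s − A'_s) f_y / (0.85 f'_c b) = 1275540/(0.85 × 26 × 285) = 202.51 mm.
c = a/β₁ = 202.51/0.85 = 238.25 mm; ε'_s = 0.003(c − d')/c = 0.0022 ≥ f_y/E_s = 0.0021, so compression steel does yield.
M_n = (A_s − A'_s) f_y (d − a/2) + A'_s f_y (d − d') = [1275540 × (560 − 101.255) + 400260 × (560 − 60)] × 10⁻⁶ = 585.15 + 200.13 = 785.28 kN·m.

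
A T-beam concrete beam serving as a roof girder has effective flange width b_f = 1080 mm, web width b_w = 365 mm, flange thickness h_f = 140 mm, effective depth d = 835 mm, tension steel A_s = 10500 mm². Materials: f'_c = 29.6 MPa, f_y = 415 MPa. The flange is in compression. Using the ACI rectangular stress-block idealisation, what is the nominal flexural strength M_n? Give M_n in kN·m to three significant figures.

M_n ≈ 3280 kN·m

Tension: T = A_s f_y = 10500 × 415 = 4357500 N.
Try a within the flange: a = T/(0.85 f'_c b_f) = 4357500/(0.85 × 29.6 × 1080) = 160.36 mm.
a = 160.36 > h_f = 140 mm: the block extends into the web. Split into flange-overhang and web parts.
C_f = 0.85 f'_c (b_f − b_w) h_f = 0.85 × 29.6 × (1080 − 365) × 140 = 2518516 N.
Remaining web compression depth: a_w = (T − C_f)/(0.85 f'_c b_w) = (4357500 − 2518516)/(0.85 × 29.6 × 365) = 200.25 mm.
M_n = C_f(d − h_f/2) + (T − C_f)(d − a_w/2) = 2518516 × (835 − 70) + 1838984 × (835 − 100.125) = 1926.66 + 1351.42 = 3278.08 × 10⁶ N·mm.
M_n = 3278.08 kN·m.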